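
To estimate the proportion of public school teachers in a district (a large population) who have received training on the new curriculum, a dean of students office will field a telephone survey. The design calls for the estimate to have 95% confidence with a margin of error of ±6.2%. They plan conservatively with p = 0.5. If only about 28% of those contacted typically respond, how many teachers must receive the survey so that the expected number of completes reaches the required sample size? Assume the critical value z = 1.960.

893

Completed interviews needed: n₀ = 1.960² × 0.2500 / 0.062² ≈ 249.84 → 250.
At a 28% response rate, contacts needed = 250 / 0.28 ≈ 892.86 → 893.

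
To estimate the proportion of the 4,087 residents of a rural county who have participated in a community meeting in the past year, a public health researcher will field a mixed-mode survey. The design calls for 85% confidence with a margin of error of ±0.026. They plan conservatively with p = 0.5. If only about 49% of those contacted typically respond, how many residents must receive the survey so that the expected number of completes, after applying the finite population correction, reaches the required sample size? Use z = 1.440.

Completed interviews needed (unadjusted): n₀ = 1.440² × 0.2500 / 0.026² ≈ 766.86 → 767.
FPC for N = 4,087: n = 767 / (1 + 766/4087) = 767 / 1.1874 ≈ 645.94 → 646.
At a 49% response rate, contacts needed = 646 / 0.49 ≈ 1318.37 → 1319.

1319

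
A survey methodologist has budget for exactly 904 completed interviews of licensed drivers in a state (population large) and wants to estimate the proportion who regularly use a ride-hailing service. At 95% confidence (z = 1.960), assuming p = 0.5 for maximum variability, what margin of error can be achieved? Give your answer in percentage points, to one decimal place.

3.3

SE(p̂) = √[p(1−p)/n] = √[0.2500/904] = 0.01663.
E = z × SE = 1.960 × 0.01663 = 0.03259, or 3.3 percentage points.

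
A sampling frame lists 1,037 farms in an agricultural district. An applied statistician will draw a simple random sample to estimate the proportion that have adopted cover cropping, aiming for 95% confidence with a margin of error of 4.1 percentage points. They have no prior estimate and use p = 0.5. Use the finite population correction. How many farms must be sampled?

For 95% confidence, z = 1.960.
Unadjusted: n₀ = 1.960² × 0.50 × 0.50 / 0.041² ≈ 571.33, so n₀ = 572.
Finite population correction with N = 1,037: n = n₀ / (1 + (n₀−1)/N) = 572 / (1 + 571/1037) = 572 / 1.5506 ≈ 368.88.
Rounding up, n = 369.

369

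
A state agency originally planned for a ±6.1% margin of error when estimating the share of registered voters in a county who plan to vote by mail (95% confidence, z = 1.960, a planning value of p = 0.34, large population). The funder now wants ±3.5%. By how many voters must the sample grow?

472

At ±6.1%: n = 1.960² × 0.2244 / 0.061² ≈ 231.67 → 232.
At ±3.5%: n = 1.960² × 0.2244 / 0.035² ≈ 703.72 → 704.
Additional respondents: 704 − 232 = 472.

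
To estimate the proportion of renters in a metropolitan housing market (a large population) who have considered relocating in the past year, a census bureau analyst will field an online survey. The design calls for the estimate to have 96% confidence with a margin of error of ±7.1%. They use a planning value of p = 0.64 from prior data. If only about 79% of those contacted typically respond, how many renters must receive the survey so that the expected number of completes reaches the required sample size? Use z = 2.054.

Completed interviews needed: n₀ = 2.054² × 0.2304 / 0.071² ≈ 192.83 → 193.
At a 79% response rate, contacts needed = 193 / 0.79 ≈ 244.30 → 245.

245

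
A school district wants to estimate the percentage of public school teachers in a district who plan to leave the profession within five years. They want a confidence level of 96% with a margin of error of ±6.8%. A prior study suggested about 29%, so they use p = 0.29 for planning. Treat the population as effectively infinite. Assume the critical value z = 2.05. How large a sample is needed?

With p = 0.29, p(1−p) = 0.2059.
n = z²·p(1−p)/E² = 2.05² × 0.2059 / 0.068² = 4.2025 × 0.2059 / 0.004624 ≈ 187.13.
Rounding up gives n = 188.

188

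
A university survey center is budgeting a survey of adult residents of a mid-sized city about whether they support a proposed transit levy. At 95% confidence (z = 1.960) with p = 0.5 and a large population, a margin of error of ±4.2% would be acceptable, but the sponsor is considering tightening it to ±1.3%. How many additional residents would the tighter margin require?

5138

At ±4.2%: n = 1.960² × 0.2500 / 0.042² ≈ 544.44 → 545.
At ±1.3%: n = 1.960² × 0.2500 / 0.013² ≈ 5682.84 → 5683.
Additional respondents: 5683 − 545 = 5138.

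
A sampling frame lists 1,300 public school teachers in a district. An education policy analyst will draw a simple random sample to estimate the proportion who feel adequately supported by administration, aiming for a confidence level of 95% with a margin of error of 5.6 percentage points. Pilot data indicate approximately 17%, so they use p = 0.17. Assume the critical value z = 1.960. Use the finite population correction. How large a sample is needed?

153

Unadjusted: n₀ = 1.960² × 0.17 × 0.83 / 0.056² ≈ 172.85, so n₀ = 173.
Finite population correction with N = 1,300: n = n₀ / (1 + (n₀−1)/N) = 173 / (1 + 172/1300) = 173 / 1.1323 ≈ 152.79.
Rounding up, n = 153.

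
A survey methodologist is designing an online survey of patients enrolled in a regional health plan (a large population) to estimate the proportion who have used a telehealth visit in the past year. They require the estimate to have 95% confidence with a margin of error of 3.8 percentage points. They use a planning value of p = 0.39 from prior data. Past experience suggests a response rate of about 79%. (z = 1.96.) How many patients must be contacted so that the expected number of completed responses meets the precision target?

802

Completed interviews needed: n₀ = 1.96² × 0.2379 / 0.038² ≈ 632.91 → 633.
At a 79% response rate, contacts needed = 633 / 0.79 ≈ 801.27 → 802.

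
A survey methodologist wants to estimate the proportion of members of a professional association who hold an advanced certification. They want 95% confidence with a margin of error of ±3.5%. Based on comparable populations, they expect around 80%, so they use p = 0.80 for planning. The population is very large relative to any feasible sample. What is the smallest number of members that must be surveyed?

502

For 95% confidence, z = 1.960.
With p = 0.80, p(1−p) = 0.1600.
n = z²·p(1−p)/E² = 1.960² × 0.1600 / 0.035² = 3.8416 × 0.1600 / 0.001225 ≈ 501.76.
Rounding up gives n = 502.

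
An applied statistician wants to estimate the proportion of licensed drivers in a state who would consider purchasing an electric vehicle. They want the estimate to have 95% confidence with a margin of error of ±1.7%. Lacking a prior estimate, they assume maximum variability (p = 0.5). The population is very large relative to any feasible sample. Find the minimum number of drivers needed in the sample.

For 95% confidence, z = 1.96.
With p = 0.5, p(1−p) = 0.25.
n = z²·p(1−p)/E² = 1.96² × 0.2500 / 0.017² = 3.8416 × 0.2500 / 0.000289 ≈ 3323.18.
Rounding up gives n = 3324.

3324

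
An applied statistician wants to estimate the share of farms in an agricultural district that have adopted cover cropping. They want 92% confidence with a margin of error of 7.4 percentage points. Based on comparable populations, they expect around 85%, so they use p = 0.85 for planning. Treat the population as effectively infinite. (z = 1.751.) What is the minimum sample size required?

With p = 0.85, p(1−p) = 0.1275.
n = z²·p(1−p)/E² = 1.751² × 0.1275 / 0.074² = 3.0660 × 0.1275 / 0.005476 ≈ 71.39.
Rounding up gives n = 72.

72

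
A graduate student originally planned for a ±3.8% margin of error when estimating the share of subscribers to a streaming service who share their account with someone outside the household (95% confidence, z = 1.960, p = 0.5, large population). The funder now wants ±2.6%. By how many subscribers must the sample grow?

755

At ±3.8%: n = 1.960² × 0.2500 / 0.038² ≈ 665.10 → 666.
At ±2.6%: n = 1.960² × 0.2500 / 0.026² ≈ 1420.71 → 1421.
Additional respondents: 1421 − 666 = 755.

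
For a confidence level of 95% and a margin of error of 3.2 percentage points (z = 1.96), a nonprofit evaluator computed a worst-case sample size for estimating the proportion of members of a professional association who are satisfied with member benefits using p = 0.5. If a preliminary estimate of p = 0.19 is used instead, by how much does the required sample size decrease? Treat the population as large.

Conservative (p = 0.5): n = 1.96² × 0.25 / 0.032² ≈ 937.89 → 938.
Using p = 0.19: p(1−p) = 0.1539, so n = 1.96² × 0.1539 / 0.032² ≈ 577.37 → 578.
Reduction: 938 − 578 = 360.

360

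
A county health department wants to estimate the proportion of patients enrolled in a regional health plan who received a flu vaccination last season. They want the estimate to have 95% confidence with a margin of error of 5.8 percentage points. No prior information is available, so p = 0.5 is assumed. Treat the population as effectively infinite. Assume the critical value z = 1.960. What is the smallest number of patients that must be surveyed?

With p = 0.5, p(1−p) = 0.25.
n = z²·p(1−p)/E² = 1.960² × 0.2500 / 0.058² = 3.8416 × 0.2500 / 0.003364 ≈ 285.49.
Rounding up gives n = 286.

286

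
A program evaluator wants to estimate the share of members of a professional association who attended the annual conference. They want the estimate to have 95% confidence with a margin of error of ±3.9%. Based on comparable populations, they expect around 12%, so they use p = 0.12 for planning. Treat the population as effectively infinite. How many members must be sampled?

267

For 95% confidence, z = 1.960.
With p = 0.12, p(1−p) = 0.1056.
n = z²·p(1−p)/E² = 1.960² × 0.1056 / 0.039² = 3.8416 × 0.1056 / 0.001521 ≈ 266.71.
Rounding up gives n = 267.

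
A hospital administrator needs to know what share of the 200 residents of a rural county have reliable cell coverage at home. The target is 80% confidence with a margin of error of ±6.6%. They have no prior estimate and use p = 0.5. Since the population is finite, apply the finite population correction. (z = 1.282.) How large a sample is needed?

Unadjusted: n₀ = 1.282² × 0.50 × 0.50 / 0.066² ≈ 94.33, so n₀ = 95.
Finite population correction with N = 200: n = n₀ / (1 + (n₀−1)/N) = 95 / (1 + 94/200) = 95 / 1.4700 ≈ 64.63.
Rounding up, n = 65.

65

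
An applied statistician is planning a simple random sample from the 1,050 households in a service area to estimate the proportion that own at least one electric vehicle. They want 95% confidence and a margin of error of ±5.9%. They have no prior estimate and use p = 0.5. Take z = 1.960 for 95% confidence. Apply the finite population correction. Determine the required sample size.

219

Unadjusted: n₀ = 1.960² × 0.50 × 0.50 / 0.059² ≈ 275.90, so n₀ = 276.
Finite population correction with N = 1,050: n = n₀ / (1 + (n₀−1)/N) = 276 / (1 + 275/1050) = 276 / 1.2619 ≈ 218.72.
Rounding up, n = 219.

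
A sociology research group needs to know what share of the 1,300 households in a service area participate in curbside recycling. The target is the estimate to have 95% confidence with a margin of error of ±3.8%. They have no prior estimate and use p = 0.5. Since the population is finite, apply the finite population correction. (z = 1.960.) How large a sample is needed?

Unadjusted: n₀ = 1.960² × 0.50 × 0.50 / 0.038² ≈ 665.10, so n₀ = 666.
Finite population correction with N = 1,300: n = n₀ / (1 + (n₀−1)/N) = 666 / (1 + 665/1300) = 666 / 1.5115 ≈ 440.61.
Rounding up, n = 441.

441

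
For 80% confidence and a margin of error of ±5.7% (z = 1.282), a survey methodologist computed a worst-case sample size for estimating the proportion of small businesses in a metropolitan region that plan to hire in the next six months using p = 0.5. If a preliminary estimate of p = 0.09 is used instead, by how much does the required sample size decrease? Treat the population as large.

85

Conservative (p = 0.5): n = 1.282² × 0.25 / 0.057² ≈ 126.46 → 127.
Using p = 0.09: p(1−p) = 0.0819, so n = 1.282² × 0.0819 / 0.057² ≈ 41.43 → 42.
Reduction: 127 − 42 = 85.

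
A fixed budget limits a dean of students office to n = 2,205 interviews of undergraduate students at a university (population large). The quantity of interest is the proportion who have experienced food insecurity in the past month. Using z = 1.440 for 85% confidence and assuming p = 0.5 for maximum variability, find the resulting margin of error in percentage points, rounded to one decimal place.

1.5

SE(p̂) = √[p(1−p)/n] = √[0.2500/2205] = 0.01065.
E = z × SE = 1.440 × 0.01065 = 0.01533, or 1.5 percentage points.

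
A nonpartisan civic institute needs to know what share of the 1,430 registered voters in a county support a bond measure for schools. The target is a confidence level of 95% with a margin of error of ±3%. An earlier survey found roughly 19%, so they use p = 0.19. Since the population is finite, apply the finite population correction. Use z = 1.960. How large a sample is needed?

Unadjusted: n₀ = 1.960² × 0.19 × 0.81 / 0.030² ≈ 656.91, so n₀ = 657.
Finite population correction with N = 1,430: n = n₀ / (1 + (n₀−1)/N) = 657 / (1 + 656/1430) = 657 / 1.4587 ≈ 450.39.
Rounding up, n = 451.

451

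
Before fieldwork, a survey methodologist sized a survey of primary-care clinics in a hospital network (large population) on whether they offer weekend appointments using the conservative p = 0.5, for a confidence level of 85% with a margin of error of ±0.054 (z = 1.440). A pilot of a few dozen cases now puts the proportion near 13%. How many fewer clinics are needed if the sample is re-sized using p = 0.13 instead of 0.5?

Conservative (p = 0.5): n = 1.440² × 0.25 / 0.054² ≈ 177.78 → 178.
Using p = 0.13: p(1−p) = 0.1131, so n = 1.440² × 0.1131 / 0.054² ≈ 80.43 → 81.
Reduction: 178 − 81 = 97.

97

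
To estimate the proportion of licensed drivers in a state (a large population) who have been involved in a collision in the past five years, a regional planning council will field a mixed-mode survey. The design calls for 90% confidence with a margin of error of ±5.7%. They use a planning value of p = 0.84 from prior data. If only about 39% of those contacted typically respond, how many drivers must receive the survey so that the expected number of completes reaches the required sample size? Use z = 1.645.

Completed interviews needed: n₀ = 1.645² × 0.1344 / 0.057² ≈ 111.94 → 112.
At a 39% response rate, contacts needed = 112 / 0.39 ≈ 287.18 → 288.

288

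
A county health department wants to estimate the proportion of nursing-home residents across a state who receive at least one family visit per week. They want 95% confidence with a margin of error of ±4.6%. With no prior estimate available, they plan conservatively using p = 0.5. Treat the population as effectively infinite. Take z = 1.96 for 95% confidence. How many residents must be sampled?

With p = 0.5, p(1−p) = 0.25.
n = z²·p(1−p)/E² = 1.96² × 0.2500 / 0.046² = 3.8416 × 0.2500 / 0.002116 ≈ 453.88.
Rounding up gives n = 454.

454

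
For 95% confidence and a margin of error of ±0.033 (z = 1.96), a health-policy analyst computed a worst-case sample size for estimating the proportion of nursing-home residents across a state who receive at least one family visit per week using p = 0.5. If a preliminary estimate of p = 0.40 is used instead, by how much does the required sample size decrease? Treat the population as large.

Conservative (p = 0.5): n = 1.96² × 0.25 / 0.033² ≈ 881.91 → 882.
Using p = 0.40: p(1−p) = 0.2400, so n = 1.96² × 0.2400 / 0.033² ≈ 846.63 → 847.
Reduction: 882 − 847 = 35.

35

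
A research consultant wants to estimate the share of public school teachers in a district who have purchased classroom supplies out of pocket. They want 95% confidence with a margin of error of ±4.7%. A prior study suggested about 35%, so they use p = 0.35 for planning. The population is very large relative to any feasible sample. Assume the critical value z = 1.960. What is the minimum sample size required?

396

With p = 0.35, p(1−p) = 0.2275.
n = z²·p(1−p)/E² = 1.960² × 0.2275 / 0.047² = 3.8416 × 0.2275 / 0.002209 ≈ 395.64.
Rounding up gives n = 396.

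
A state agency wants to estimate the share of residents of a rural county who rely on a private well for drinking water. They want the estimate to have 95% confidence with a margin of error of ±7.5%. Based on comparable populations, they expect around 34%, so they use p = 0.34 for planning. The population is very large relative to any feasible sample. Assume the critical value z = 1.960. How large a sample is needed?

154

With p = 0.34, p(1−p) = 0.2244.
n = z²·p(1−p)/E² = 1.960² × 0.2244 / 0.075² = 3.8416 × 0.2244 / 0.005625 ≈ 153.25.
Rounding up gives n = 154.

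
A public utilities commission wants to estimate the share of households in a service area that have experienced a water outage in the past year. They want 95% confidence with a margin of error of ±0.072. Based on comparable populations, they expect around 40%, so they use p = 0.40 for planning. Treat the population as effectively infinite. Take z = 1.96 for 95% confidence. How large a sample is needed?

178

With p = 0.40, p(1−p) = 0.2400.
n = z²·p(1−p)/E² = 1.96² × 0.2400 / 0.072² = 3.8416 × 0.2400 / 0.005184 ≈ 177.85.
Rounding up gives n = 178.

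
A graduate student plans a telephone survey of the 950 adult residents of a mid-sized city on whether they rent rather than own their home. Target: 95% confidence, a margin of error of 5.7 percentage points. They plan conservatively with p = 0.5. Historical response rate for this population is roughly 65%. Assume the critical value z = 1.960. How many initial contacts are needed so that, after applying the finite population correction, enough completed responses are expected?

348

Completed interviews needed (unadjusted): n₀ = 1.960² × 0.2500 / 0.057² ≈ 295.60 → 296.
FPC for N = 950: n = 296 / (1 + 295/950) = 296 / 1.3105 ≈ 225.86 → 226.
At a 65% response rate, contacts needed = 226 / 0.65 ≈ 347.69 → 348.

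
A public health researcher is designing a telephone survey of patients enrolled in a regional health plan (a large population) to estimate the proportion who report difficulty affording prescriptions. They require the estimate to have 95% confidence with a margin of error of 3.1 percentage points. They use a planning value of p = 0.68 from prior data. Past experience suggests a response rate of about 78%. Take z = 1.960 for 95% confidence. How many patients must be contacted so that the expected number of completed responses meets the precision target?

1116

Completed interviews needed: n₀ = 1.960² × 0.2176 / 0.031² ≈ 869.86 → 870.
At a 78% response rate, contacts needed = 870 / 0.78 ≈ 1115.38 → 1116.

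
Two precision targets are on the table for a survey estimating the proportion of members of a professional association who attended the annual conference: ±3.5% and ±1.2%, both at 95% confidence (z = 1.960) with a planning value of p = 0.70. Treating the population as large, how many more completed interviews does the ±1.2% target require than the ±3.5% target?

At ±3.5%: n = 1.960² × 0.2100 / 0.035² ≈ 658.56 → 659.
At ±1.2%: n = 1.960² × 0.2100 / 0.012² ≈ 5602.33 → 5603.
Additional respondents: 5603 − 659 = 4944.

4944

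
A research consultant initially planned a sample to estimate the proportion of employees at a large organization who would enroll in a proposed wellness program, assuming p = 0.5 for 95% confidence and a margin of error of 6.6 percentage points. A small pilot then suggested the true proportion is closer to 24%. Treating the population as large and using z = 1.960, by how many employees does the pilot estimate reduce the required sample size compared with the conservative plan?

60

Conservative (p = 0.5): n = 1.960² × 0.25 / 0.066² ≈ 220.48 → 221.
Using p = 0.24: p(1−p) = 0.1824, so n = 1.960² × 0.1824 / 0.066² ≈ 160.86 → 161.
Reduction: 221 − 161 = 60.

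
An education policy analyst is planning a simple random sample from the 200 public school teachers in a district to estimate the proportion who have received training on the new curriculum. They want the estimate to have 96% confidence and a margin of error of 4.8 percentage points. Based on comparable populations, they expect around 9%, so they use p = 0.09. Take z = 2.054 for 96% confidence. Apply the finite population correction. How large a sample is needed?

Unadjusted: n₀ = 2.054² × 0.09 × 0.91 / 0.048² ≈ 149.97, so n₀ = 150.
Finite population correction with N = 200: n = n₀ / (1 + (n₀−1)/N) = 150 / (1 + 149/200) = 150 / 1.7450 ≈ 85.96.
Rounding up, n = 86.

86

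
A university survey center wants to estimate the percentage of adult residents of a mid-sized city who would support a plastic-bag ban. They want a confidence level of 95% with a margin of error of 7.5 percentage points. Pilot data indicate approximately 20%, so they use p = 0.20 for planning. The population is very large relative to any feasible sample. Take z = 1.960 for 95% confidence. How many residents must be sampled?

With p = 0.20, p(1−p) = 0.1600.
n = z²·p(1−p)/E² = 1.960² × 0.1600 / 0.075² = 3.8416 × 0.1600 / 0.005625 ≈ 109.27.
Rounding up gives n = 110.

110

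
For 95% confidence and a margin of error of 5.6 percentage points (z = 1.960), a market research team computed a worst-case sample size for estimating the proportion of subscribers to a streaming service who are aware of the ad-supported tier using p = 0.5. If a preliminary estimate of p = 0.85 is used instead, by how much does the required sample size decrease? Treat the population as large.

Conservative (p = 0.5): n = 1.960² × 0.25 / 0.056² ≈ 306.25 → 307.
Using p = 0.85: p(1−p) = 0.1275, so n = 1.960² × 0.1275 / 0.056² ≈ 156.19 → 157.
Reduction: 307 − 157 = 150.

150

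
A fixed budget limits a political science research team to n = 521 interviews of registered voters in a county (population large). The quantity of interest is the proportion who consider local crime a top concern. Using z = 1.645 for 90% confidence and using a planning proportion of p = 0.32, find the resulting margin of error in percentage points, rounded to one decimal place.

3.4

SE(p̂) = √[p(1−p)/n] = √[0.2176/521] = 0.02044.
E = z × SE = 1.645 × 0.02044 = 0.03362, or 3.4 percentage points.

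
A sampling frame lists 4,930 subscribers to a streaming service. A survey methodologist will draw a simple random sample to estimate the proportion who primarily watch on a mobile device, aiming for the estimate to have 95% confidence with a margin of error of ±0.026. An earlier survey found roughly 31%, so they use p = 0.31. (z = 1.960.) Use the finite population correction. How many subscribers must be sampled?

976

Unadjusted: n₀ = 1.960² × 0.31 × 0.69 / 0.026² ≈ 1215.56, so n₀ = 1216.
Finite population correction with N = 4,930: n = n₀ / (1 + (n₀−1)/N) = 1216 / (1 + 1215/4930) = 1216 / 1.2465 ≈ 975.57.
Rounding up, n = 976.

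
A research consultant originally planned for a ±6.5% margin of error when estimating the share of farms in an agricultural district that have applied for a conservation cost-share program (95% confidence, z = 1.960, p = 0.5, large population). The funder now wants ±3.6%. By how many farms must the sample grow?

514

At ±6.5%: n = 1.960² × 0.2500 / 0.065² ≈ 227.31 → 228.
At ±3.6%: n = 1.960² × 0.2500 / 0.036² ≈ 741.05 → 742.
Additional respondents: 742 − 228 = 514.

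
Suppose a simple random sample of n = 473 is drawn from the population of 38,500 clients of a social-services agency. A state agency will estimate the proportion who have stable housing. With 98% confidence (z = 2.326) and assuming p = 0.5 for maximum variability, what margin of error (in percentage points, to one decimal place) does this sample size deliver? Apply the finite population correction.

5.3

Finite-population factor: (N−n)/(N−1) = (38500−473)/(38500−1) = 0.9877.
SE(p̂) = √[p(1−p)/n · (N−n)/(N−1)] = √[0.2500/473 × 0.9877] = 0.02285.
E = z × SE = 2.326 × 0.02285 = 0.05315 ≈ 5.3 percentage points.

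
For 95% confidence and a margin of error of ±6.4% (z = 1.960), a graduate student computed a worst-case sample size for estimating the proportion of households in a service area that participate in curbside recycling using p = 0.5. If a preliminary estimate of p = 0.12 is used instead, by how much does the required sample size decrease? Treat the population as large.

Conservative (p = 0.5): n = 1.960² × 0.25 / 0.064² ≈ 234.47 → 235.
Using p = 0.12: p(1−p) = 0.1056, so n = 1.960² × 0.1056 / 0.064² ≈ 99.04 → 100.
Reduction: 235 − 100 = 135.

135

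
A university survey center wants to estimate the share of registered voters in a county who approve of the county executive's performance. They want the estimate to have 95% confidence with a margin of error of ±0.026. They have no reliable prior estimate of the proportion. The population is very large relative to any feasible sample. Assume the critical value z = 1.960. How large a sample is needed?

With no prior estimate, use p = 0.5, giving p(1−p) = 0.25.
n = z²·p(1−p)/E² = 1.960² × 0.2500 / 0.026² = 3.8416 × 0.2500 / 0.000676 ≈ 1420.71.
Rounding up gives n = 1421.

1421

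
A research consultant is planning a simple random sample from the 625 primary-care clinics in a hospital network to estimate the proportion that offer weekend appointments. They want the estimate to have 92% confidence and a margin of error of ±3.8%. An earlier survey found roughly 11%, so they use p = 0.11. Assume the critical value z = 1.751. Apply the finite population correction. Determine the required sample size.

Unadjusted: n₀ = 1.751² × 0.11 × 0.89 / 0.038² ≈ 207.87, so n₀ = 208.
Finite population correction with N = 625: n = n₀ / (1 + (n₀−1)/N) = 208 / (1 + 207/625) = 208 / 1.3312 ≈ 156.25.
Rounding up, n = 157.

157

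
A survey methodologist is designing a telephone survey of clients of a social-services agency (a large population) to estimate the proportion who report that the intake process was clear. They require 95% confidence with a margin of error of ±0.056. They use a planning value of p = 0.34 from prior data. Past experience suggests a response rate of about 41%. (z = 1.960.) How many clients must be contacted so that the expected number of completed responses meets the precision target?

671

Completed interviews needed: n₀ = 1.960² × 0.2244 / 0.056² ≈ 274.89 → 275.
At a 41% response rate, contacts needed = 275 / 0.41 ≈ 670.73 → 671.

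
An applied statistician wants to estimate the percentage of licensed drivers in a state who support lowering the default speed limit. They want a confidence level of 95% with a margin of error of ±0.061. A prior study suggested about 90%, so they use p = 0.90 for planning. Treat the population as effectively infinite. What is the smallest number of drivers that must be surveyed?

93

For 95% confidence, z = 1.960.
With p = 0.90, p(1−p) = 0.0900.
n = z²·p(1−p)/E² = 1.960² × 0.0900 / 0.061² = 3.8416 × 0.0900 / 0.003721 ≈ 92.92.
Rounding up gives n = 93.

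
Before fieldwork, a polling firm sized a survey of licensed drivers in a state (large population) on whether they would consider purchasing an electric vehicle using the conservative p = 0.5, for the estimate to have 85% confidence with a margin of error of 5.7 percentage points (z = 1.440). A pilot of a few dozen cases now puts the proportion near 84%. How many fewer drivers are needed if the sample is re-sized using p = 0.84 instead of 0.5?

74

Conservative (p = 0.5): n = 1.440² × 0.25 / 0.057² ≈ 159.56 → 160.
Using p = 0.84: p(1−p) = 0.1344, so n = 1.440² × 0.1344 / 0.057² ≈ 85.78 → 86.
Reduction: 160 − 86 = 74.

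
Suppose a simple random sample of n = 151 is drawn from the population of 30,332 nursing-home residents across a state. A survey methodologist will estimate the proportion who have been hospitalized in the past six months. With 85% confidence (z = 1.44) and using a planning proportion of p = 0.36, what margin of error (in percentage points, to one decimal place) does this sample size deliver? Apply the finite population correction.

5.6

Finite-population factor: (N−n)/(N−1) = (30332−151)/(30332−1) = 0.9951.
SE(p̂) = √[p(1−p)/n · (N−n)/(N−1)] = √[0.2304/151 × 0.9951] = 0.03897.
E = z × SE = 1.44 × 0.03897 = 0.05611 ≈ 5.6 percentage points.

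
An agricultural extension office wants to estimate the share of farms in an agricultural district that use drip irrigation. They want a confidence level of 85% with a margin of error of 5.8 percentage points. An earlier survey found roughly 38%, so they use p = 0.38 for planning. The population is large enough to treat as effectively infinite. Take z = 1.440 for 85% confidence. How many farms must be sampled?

146

With p = 0.38, p(1−p) = 0.2356.
n = z²·p(1−p)/E² = 1.440² × 0.2356 / 0.058² = 2.0736 × 0.2356 / 0.003364 ≈ 145.23.
Rounding up gives n = 146.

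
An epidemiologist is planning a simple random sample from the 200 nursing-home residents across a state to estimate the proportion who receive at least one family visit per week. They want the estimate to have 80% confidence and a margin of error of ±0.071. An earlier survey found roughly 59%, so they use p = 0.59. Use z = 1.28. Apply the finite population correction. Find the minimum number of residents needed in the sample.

57

Unadjusted: n₀ = 1.28² × 0.59 × 0.41 / 0.071² ≈ 78.62, so n₀ = 79.
Finite population correction with N = 200: n = n₀ / (1 + (n₀−1)/N) = 79 / (1 + 78/200) = 79 / 1.3900 ≈ 56.83.
Rounding up, n = 57.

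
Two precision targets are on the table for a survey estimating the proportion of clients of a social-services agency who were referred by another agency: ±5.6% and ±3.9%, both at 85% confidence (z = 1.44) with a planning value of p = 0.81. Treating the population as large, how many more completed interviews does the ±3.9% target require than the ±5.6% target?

At ±5.6%: n = 1.44² × 0.1539 / 0.056² ≈ 101.76 → 102.
At ±3.9%: n = 1.44² × 0.1539 / 0.039² ≈ 209.81 → 210.
Additional respondents: 210 − 102 = 108.

108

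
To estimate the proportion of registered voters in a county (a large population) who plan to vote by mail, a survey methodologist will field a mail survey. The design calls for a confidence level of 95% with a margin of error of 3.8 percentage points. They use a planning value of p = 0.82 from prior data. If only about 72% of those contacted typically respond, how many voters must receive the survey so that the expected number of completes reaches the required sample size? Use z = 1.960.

Completed interviews needed: n₀ = 1.960² × 0.1476 / 0.038² ≈ 392.67 → 393.
At a 72% response rate, contacts needed = 393 / 0.72 ≈ 545.83 → 546.

546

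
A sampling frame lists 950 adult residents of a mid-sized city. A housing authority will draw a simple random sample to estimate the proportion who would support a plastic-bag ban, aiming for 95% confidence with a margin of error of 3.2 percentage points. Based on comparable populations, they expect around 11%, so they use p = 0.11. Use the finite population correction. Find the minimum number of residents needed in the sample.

For 95% confidence, z = 1.960.
Unadjusted: n₀ = 1.960² × 0.11 × 0.89 / 0.032² ≈ 367.28, so n₀ = 368.
Finite population correction with N = 950: n = n₀ / (1 + (n₀−1)/N) = 368 / (1 + 367/950) = 368 / 1.3863 ≈ 265.45.
Rounding up, n = 266.

266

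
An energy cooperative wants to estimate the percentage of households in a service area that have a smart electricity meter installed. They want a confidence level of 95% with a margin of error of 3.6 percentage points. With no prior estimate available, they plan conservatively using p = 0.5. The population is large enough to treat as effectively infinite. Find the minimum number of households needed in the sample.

742

For 95% confidence, z = 1.960.
With p = 0.5, p(1−p) = 0.25.
n = z²·p(1−p)/E² = 1.960² × 0.2500 / 0.036² = 3.8416 × 0.2500 / 0.001296 ≈ 741.05.
Rounding up gives n = 742.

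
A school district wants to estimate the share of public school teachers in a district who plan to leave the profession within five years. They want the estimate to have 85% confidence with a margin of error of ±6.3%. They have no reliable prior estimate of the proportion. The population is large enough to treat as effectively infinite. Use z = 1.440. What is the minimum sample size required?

131

With no prior estimate, use p = 0.5, giving p(1−p) = 0.25.
n = z²·p(1−p)/E² = 1.440² × 0.2500 / 0.063² = 2.0736 × 0.2500 / 0.003969 ≈ 130.61.
Rounding up gives n = 131.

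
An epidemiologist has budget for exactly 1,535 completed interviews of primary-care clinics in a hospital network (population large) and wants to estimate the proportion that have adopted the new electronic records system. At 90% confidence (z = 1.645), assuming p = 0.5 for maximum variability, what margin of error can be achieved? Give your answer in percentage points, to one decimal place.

2.1

SE(p̂) = √[p(1−p)/n] = √[0.2500/1535] = 0.01276.
E = z × SE = 1.645 × 0.01276 = 0.02099, or 2.1 percentage points.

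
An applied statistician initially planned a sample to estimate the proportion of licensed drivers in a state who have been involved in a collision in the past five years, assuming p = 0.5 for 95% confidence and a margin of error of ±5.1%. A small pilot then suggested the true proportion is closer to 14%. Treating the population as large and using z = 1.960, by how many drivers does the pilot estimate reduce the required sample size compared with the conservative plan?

192

Conservative (p = 0.5): n = 1.960² × 0.25 / 0.051² ≈ 369.24 → 370.
Using p = 0.14: p(1−p) = 0.1204, so n = 1.960² × 0.1204 / 0.051² ≈ 177.83 → 178.
Reduction: 370 − 178 = 192.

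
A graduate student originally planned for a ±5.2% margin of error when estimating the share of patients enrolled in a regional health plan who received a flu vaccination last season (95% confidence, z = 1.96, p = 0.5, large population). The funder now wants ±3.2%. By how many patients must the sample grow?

582

At ±5.2%: n = 1.96² × 0.2500 / 0.052² ≈ 355.18 → 356.
At ±3.2%: n = 1.96² × 0.2500 / 0.032² ≈ 937.89 → 938.
Additional respondents: 938 − 356 = 582.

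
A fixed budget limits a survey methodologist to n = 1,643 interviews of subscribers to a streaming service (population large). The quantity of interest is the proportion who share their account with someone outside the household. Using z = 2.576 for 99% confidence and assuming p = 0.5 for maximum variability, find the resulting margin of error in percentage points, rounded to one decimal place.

3.2

SE(p̂) = √[p(1−p)/n] = √[0.2500/1643] = 0.01234.
E = z × SE = 2.576 × 0.01234 = 0.03178, or 3.2 percentage points.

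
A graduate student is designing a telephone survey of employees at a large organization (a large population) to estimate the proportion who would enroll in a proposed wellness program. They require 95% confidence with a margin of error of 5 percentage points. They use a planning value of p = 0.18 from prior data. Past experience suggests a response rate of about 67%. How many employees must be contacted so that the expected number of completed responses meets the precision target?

For 95% confidence, z = 1.960.
Completed interviews needed: n₀ = 1.960² × 0.1476 / 0.050² ≈ 226.81 → 227.
At a 67% response rate, contacts needed = 227 / 0.67 ≈ 338.81 → 339.

339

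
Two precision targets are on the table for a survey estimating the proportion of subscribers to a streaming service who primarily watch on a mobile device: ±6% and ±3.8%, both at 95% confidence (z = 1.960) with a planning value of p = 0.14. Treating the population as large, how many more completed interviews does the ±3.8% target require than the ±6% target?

192

At ±6%: n = 1.960² × 0.1204 / 0.060² ≈ 128.48 → 129.
At ±3.8%: n = 1.960² × 0.1204 / 0.038² ≈ 320.31 → 321.
Additional respondents: 321 − 129 = 192.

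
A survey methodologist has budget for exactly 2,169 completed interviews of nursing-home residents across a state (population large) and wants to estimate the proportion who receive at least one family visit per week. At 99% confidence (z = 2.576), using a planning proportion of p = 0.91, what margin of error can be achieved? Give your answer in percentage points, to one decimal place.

SE(p̂) = √[p(1−p)/n] = √[0.0819/2169] = 0.00614.
E = z × SE = 2.576 × 0.00614 = 0.01583, or 1.6 percentage points.

1.6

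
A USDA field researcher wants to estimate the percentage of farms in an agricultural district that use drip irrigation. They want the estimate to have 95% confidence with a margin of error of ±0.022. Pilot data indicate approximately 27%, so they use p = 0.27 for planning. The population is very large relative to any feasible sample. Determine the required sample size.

For 95% confidence, z = 1.96.
With p = 0.27, p(1−p) = 0.1971.
n = z²·p(1−p)/E² = 1.96² × 0.1971 / 0.022² = 3.8416 × 0.1971 / 0.000484 ≈ 1564.42.
Rounding up gives n = 1565.

1565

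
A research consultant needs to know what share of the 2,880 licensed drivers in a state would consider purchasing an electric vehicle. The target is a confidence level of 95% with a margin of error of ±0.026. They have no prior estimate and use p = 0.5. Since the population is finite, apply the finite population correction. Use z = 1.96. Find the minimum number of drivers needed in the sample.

Unadjusted: n₀ = 1.96² × 0.50 × 0.50 / 0.026² ≈ 1420.71, so n₀ = 1421.
Finite population correction with N = 2,880: n = n₀ / (1 + (n₀−1)/N) = 1421 / (1 + 1420/2880) = 1421 / 1.4931 ≈ 951.74.
Rounding up, n = 952.

952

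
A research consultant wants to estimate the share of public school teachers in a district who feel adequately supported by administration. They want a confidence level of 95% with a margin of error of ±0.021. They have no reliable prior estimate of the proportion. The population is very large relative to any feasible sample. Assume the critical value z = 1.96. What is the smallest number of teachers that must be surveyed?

With no prior estimate, use p = 0.5, giving p(1−p) = 0.25.
n = z²·p(1−p)/E² = 1.96² × 0.2500 / 0.021² = 3.8416 × 0.2500 / 0.000441 ≈ 2177.78.
Rounding up gives n = 2178.

2178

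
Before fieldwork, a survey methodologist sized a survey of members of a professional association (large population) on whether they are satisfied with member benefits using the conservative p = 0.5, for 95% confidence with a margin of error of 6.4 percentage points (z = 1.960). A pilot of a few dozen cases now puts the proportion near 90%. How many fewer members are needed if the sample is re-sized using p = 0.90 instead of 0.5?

150

Conservative (p = 0.5): n = 1.960² × 0.25 / 0.064² ≈ 234.47 → 235.
Using p = 0.90: p(1−p) = 0.0900, so n = 1.960² × 0.0900 / 0.064² ≈ 84.41 → 85.
Reduction: 235 − 85 = 150.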